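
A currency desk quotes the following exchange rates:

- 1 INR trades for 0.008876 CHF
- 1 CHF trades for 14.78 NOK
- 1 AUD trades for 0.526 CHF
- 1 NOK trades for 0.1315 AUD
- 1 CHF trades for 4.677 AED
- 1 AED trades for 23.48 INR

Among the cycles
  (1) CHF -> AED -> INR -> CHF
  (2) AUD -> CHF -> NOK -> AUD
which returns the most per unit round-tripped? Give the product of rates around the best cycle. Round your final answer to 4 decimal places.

1.0223

(1) 4.677 × 23.48 × 0.008876 = 0.97473
(2) 0.526 × 14.78 × 0.1315 = 1.02232
Highest is cycle (2) at 1.0223 (>1, arbitrage).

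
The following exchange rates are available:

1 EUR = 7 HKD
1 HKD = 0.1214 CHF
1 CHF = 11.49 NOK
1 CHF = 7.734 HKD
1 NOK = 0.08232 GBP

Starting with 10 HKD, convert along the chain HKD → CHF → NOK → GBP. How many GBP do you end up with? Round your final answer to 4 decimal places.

1.1483

10 HKD × 0.1214 = 1.214 CHF
1.214 CHF × 11.49 = 13.94886 NOK
13.94886 NOK × 0.08232 = 1.1482701552 GBP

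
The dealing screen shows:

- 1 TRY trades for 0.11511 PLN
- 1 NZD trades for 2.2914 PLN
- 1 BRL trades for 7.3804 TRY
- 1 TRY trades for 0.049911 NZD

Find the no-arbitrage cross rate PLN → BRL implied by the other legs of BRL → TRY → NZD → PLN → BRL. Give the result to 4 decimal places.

1.1847

Known legs of the cycle: 7.3804 × 0.049911 × 2.2914 = 0.84406730907816
For no arbitrage the full-cycle product must be 1, so the missing rate is 1 / 0.84406730907816 ≈ 1.184740.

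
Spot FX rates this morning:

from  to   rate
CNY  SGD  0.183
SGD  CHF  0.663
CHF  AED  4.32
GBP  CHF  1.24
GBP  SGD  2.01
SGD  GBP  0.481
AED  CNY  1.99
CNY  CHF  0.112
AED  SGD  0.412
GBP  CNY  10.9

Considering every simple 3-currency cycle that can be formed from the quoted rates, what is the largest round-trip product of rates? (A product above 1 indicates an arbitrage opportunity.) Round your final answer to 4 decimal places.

1.1800

CHF→AED→SGD→CHF: 4.32 × 0.412 × 0.663 = 1.18003
CHF→AED→CNY→CHF: 4.32 × 1.99 × 0.112 = 0.96284
GBP→CNY→SGD→GBP: 10.9 × 0.183 × 0.481 = 0.95945
Maximum is CHF→AED→SGD→CHF at 1.1800; arbitrage exists.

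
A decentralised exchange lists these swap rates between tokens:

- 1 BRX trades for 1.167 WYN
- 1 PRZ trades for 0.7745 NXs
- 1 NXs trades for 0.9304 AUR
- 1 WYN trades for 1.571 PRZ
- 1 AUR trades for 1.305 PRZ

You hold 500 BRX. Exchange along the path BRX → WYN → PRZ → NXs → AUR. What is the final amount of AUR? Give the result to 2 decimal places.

660.55

500 BRX × 1.167 = 583.5 WYN
583.5 WYN × 1.571 = 916.6785 PRZ
916.6785 PRZ × 0.7745 = 709.96749825 NXs
709.96749825 NXs × 0.9304 = 660.5537603718 AUR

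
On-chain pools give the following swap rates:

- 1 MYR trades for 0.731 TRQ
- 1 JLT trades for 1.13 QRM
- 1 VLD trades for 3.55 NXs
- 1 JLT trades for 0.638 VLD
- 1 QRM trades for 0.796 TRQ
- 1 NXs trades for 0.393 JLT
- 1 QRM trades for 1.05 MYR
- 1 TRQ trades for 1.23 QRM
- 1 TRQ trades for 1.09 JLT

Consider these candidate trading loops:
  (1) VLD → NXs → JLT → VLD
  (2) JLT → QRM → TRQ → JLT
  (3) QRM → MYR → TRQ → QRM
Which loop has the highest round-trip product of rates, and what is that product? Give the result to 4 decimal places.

(1) 3.55 × 0.393 × 0.638 = 0.89011
(2) 1.13 × 0.796 × 1.09 = 0.98043
(3) 1.05 × 0.731 × 1.23 = 0.94409
Highest is cycle (2) at 0.9804 (≤1, no arbitrage).

0.9804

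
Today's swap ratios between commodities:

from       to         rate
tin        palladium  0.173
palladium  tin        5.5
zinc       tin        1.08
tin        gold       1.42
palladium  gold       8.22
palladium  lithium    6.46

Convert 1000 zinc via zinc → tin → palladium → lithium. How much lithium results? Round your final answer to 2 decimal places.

1206.99

1000 zinc × 1.08 = 1080 tin
1080 tin × 0.173 = 186.84 palladium
186.84 palladium × 6.46 = 1206.9864 lithium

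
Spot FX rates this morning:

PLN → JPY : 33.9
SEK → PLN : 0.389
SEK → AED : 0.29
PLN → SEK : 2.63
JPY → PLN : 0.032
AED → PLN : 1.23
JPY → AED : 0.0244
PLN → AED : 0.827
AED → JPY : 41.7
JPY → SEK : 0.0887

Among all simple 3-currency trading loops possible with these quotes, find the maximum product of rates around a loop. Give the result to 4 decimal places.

1.1697

PLN→JPY→SEK→PLN: 33.9 × 0.0887 × 0.389 = 1.16970
PLN→AED→JPY→PLN: 0.827 × 41.7 × 0.032 = 1.10355
JPY→SEK→AED→JPY: 0.0887 × 0.29 × 41.7 = 1.07265
PLN→JPY→AED→PLN: 33.9 × 0.0244 × 1.23 = 1.01741
PLN→SEK→AED→PLN: 2.63 × 0.29 × 1.23 = 0.93812
Maximum is PLN→JPY→SEK→PLN at 1.1697; arbitrage exists.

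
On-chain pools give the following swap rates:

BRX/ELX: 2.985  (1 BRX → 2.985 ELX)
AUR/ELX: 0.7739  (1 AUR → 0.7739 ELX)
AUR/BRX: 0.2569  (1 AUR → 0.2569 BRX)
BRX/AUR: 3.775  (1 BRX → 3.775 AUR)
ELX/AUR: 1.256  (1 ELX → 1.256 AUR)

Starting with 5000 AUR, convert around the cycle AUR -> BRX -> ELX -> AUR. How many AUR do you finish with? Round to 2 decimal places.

5000 AUR × 0.2569 = 1284.5 BRX
1284.5 BRX × 2.985 = 3834.2325 ELX
3834.2325 ELX × 1.256 = 4815.79602 AUR

4815.80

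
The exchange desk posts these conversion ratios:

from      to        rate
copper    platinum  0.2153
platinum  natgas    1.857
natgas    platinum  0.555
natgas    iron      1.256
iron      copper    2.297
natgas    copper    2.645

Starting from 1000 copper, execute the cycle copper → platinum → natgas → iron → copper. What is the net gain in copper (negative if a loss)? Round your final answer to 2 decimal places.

153.47

1000 copper × 0.2153 = 215.3 platinum
215.3 platinum × 1.857 = 399.8121 natgas
399.8121 natgas × 1.256 = 502.1639976 iron
502.1639976 iron × 2.297 = 1153.4707024872 copper
Net change: 1153.4707024872 − 1000 = 153.4707024872 copper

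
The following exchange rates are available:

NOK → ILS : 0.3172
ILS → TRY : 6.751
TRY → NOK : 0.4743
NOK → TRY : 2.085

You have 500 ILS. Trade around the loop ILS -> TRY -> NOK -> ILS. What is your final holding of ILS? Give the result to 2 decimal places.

507.84

500 ILS × 6.751 = 3375.5 TRY
3375.5 TRY × 0.4743 = 1600.99965 NOK
1600.99965 NOK × 0.3172 = 507.83708898 ILS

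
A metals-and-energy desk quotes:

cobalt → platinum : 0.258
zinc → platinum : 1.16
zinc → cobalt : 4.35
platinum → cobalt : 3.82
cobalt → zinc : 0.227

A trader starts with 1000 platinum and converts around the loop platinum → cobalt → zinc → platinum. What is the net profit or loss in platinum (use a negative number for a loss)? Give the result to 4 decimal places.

1000 platinum × 3.82 = 3820 cobalt
3820 cobalt × 0.227 = 867.14 zinc
867.14 zinc × 1.16 = 1005.8824 platinum
Net change: 1005.8824 − 1000 = 5.8824 platinum

5.8824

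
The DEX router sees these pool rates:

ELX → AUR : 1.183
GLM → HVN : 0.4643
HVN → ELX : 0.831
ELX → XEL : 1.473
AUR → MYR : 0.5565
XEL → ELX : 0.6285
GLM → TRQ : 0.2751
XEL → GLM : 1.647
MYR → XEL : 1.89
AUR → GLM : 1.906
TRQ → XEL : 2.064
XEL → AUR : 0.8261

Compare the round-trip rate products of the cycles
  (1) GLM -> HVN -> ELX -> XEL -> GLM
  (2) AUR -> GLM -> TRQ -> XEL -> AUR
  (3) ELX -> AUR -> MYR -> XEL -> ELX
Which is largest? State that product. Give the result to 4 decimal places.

(1) 0.4643 × 0.831 × 1.473 × 1.647 = 0.93604
(2) 1.906 × 0.2751 × 2.064 × 0.8261 = 0.89404
(3) 1.183 × 0.5565 × 1.89 × 0.6285 = 0.78202
Highest is cycle (1) at 0.9360 (≤1, no arbitrage).

0.9360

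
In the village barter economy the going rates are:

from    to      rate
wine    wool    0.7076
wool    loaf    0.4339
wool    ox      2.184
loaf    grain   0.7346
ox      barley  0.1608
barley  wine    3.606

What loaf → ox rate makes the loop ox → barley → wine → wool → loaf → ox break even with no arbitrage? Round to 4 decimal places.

Known legs of the cycle: 0.1608 × 3.606 × 0.7076 × 0.4339 = 0.178028380510272
For no arbitrage the full-cycle product must be 1, so the missing rate is 1 / 0.178028380510272 ≈ 5.617082.

5.6171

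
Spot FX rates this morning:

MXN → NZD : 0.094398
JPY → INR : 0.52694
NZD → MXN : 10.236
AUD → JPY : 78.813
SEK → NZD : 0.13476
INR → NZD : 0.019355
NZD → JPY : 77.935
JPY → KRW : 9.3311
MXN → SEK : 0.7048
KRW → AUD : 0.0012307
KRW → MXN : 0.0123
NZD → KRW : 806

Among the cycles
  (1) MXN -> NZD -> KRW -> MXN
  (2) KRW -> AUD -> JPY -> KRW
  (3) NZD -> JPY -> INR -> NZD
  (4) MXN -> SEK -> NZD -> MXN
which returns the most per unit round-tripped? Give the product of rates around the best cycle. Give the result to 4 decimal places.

0.9722

(1) 0.094398 × 806 × 0.0123 = 0.93584
(2) 0.0012307 × 78.813 × 9.3311 = 0.90507
(3) 77.935 × 0.52694 × 0.019355 = 0.79485
(4) 0.7048 × 0.13476 × 10.236 = 0.97220
Highest is cycle (4) at 0.9722 (≤1, no arbitrage).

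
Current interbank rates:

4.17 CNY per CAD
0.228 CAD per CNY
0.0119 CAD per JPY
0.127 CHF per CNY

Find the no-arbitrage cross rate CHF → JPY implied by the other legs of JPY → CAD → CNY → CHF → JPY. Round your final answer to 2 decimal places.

158.68

Known legs of the cycle: 0.0119 × 4.17 × 0.127 = 0.006302121
For no arbitrage the full-cycle product must be 1, so the missing rate is 1 / 0.006302121 ≈ 158.6767.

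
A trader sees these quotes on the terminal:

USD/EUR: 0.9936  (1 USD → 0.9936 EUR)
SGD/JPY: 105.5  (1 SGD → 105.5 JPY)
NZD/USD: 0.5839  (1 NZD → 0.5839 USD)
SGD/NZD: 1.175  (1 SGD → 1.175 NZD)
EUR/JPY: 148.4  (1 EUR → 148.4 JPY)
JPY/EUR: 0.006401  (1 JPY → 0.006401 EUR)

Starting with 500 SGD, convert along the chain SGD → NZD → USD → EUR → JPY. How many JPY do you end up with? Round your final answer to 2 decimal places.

50581.51

500 SGD × 1.175 = 587.5 NZD
587.5 NZD × 0.5839 = 343.04125 USD
343.04125 USD × 0.9936 = 340.845786 EUR
340.845786 EUR × 148.4 = 50581.5146424 JPY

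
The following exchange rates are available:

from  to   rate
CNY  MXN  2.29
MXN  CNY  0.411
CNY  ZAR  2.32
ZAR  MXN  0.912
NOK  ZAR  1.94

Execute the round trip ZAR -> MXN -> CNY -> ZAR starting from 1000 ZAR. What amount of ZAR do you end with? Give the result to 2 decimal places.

1000 ZAR × 0.912 = 912 MXN
912 MXN × 0.411 = 374.832 CNY
374.832 CNY × 2.32 = 869.61024 ZAR

869.61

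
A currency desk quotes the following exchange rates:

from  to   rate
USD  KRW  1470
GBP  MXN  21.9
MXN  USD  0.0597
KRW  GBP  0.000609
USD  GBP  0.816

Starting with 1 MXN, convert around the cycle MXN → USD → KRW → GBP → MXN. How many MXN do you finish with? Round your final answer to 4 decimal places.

1 MXN × 0.0597 = 0.0597 USD
0.0597 USD × 1470 = 87.759 KRW
87.759 KRW × 0.000609 = 0.053445231 GBP
0.053445231 GBP × 21.9 = 1.1704505589 MXN

1.1705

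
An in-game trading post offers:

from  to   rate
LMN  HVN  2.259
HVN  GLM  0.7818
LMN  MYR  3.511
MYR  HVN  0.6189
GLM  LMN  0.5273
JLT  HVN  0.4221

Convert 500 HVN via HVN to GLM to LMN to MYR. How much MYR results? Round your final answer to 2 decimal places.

723.69

500 HVN × 0.7818 = 390.9 GLM
390.9 GLM × 0.5273 = 206.12157 LMN
206.12157 LMN × 3.511 = 723.69283227 MYR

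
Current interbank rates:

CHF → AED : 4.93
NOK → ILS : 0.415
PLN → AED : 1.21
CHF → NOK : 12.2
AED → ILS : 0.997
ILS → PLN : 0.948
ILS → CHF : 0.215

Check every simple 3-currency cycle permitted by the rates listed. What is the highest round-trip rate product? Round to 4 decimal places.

PLN→AED→ILS→PLN: 1.21 × 0.997 × 0.948 = 1.14364
ILS→CHF→NOK→ILS: 0.215 × 12.2 × 0.415 = 1.08855
ILS→CHF→AED→ILS: 0.215 × 4.93 × 0.997 = 1.05677
Maximum is PLN→AED→ILS→PLN at 1.1436; arbitrage exists.

1.1436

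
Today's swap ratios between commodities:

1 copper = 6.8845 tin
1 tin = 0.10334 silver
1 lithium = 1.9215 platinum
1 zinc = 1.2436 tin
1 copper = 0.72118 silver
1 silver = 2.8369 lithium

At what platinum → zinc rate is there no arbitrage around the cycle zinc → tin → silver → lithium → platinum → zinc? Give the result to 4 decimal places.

Known legs of the cycle: 1.2436 × 0.10334 × 2.8369 × 1.9215 = 0.7005410463070404
For no arbitrage the full-cycle product must be 1, so the missing rate is 1 / 0.7005410463070404 ≈ 1.427468.

1.4275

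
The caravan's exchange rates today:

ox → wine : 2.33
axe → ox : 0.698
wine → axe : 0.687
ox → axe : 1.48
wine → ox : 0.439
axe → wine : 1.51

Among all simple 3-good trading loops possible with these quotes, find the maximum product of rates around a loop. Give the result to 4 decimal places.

1.1173

ox→wine→axe→ox: 2.33 × 0.687 × 0.698 = 1.11730
ox→axe→wine→ox: 1.48 × 1.51 × 0.439 = 0.98108
Maximum is ox→wine→axe→ox at 1.1173; arbitrage exists.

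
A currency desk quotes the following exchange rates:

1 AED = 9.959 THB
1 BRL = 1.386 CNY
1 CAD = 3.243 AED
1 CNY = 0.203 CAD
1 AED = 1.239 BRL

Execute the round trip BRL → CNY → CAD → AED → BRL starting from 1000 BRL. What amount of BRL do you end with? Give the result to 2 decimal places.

1000 BRL × 1.386 = 1386 CNY
1386 CNY × 0.203 = 281.358 CAD
281.358 CAD × 3.243 = 912.443994 AED
912.443994 AED × 1.239 = 1130.518108566 BRL

1130.52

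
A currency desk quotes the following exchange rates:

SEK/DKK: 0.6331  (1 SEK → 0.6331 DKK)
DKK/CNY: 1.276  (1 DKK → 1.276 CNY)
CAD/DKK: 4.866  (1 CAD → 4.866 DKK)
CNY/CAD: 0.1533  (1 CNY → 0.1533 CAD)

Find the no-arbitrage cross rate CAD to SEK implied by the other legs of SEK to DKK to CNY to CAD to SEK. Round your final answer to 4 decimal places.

Known legs of the cycle: 0.6331 × 1.276 × 0.1533 = 0.12384119748
For no arbitrage the full-cycle product must be 1, so the missing rate is 1 / 0.12384119748 ≈ 8.074857.

8.0749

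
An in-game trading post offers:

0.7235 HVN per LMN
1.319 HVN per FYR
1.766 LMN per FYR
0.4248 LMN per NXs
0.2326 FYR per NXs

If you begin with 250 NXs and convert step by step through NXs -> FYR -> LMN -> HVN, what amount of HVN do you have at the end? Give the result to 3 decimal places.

74.298

250 NXs × 0.2326 = 58.15 FYR
58.15 FYR × 1.766 = 102.6929 LMN
102.6929 LMN × 0.7235 = 74.29831315 HVN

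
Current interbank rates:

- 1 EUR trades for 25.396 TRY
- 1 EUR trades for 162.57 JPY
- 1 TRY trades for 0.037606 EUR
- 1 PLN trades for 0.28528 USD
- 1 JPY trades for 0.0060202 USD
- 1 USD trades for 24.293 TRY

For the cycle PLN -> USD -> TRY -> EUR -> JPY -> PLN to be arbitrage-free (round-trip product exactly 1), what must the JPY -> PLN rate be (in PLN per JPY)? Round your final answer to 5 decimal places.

0.02360

Known legs of the cycle: 0.28528 × 24.293 × 0.037606 × 162.57 = 42.3691765426222368
For no arbitrage the full-cycle product must be 1, so the missing rate is 1 / 42.3691765426222368 ≈ 0.0236021.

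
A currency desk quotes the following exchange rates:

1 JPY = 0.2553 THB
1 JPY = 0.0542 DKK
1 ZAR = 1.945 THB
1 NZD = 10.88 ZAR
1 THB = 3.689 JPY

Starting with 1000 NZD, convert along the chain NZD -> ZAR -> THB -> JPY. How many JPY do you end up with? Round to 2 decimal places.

78065.14

1000 NZD × 10.88 = 10880 ZAR
10880 ZAR × 1.945 = 21161.6 THB
21161.6 THB × 3.689 = 78065.1424 JPY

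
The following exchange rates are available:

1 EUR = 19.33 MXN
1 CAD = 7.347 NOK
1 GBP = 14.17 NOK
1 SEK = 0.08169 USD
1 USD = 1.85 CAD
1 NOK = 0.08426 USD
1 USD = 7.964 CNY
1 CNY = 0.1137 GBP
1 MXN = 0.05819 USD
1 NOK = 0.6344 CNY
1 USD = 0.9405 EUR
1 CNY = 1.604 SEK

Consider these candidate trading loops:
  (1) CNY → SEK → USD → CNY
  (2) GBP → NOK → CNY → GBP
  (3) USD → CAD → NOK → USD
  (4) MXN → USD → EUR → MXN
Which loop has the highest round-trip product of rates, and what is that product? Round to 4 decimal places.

(1) 1.604 × 0.08169 × 7.964 = 1.04353
(2) 14.17 × 0.6344 × 0.1137 = 1.02210
(3) 1.85 × 7.347 × 0.08426 = 1.14526
(4) 0.05819 × 0.9405 × 19.33 = 1.05789
Highest is cycle (3) at 1.1453 (>1, arbitrage).

1.1453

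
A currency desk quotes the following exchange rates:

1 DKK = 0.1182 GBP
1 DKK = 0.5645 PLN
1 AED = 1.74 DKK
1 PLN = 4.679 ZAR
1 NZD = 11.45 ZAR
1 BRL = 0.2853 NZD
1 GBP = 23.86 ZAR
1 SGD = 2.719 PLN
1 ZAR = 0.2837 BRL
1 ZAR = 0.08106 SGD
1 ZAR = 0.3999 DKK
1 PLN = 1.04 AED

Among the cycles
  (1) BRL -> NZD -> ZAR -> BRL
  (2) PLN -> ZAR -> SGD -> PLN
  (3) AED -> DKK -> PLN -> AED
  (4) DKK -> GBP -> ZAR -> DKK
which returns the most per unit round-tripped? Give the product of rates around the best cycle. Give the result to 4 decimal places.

1.1278

(1) 0.2853 × 11.45 × 0.2837 = 0.92676
(2) 4.679 × 0.08106 × 2.719 = 1.03126
(3) 1.74 × 0.5645 × 1.04 = 1.02152
(4) 0.1182 × 23.86 × 0.3999 = 1.12782
Highest is cycle (4) at 1.1278 (>1, arbitrage).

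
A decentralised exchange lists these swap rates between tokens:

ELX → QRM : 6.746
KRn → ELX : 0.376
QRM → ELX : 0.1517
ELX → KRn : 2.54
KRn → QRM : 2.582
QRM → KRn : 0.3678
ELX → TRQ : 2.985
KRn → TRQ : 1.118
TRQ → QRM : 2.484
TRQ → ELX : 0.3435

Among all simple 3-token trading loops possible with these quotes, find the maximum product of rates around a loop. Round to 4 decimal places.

1.1248

TRQ→QRM→ELX→TRQ: 2.484 × 0.1517 × 2.985 = 1.12482
TRQ→QRM→KRn→TRQ: 2.484 × 0.3678 × 1.118 = 1.02142
QRM→ELX→KRn→QRM: 0.1517 × 2.54 × 2.582 = 0.99489
TRQ→ELX→KRn→TRQ: 0.3435 × 2.54 × 1.118 = 0.97544
QRM→KRn→ELX→QRM: 0.3678 × 0.376 × 6.746 = 0.93292
Maximum is TRQ→QRM→ELX→TRQ at 1.1248; arbitrage exists.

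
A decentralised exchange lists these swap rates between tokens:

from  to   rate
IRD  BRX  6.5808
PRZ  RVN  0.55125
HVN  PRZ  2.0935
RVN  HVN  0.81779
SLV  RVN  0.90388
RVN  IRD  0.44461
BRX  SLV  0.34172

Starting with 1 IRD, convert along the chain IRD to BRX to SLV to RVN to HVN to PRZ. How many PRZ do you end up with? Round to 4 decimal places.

1 IRD × 6.5808 = 6.5808 BRX
6.5808 BRX × 0.34172 = 2.248790976 SLV
2.248790976 SLV × 0.90388 = 2.03263718738688 RVN
2.03263718738688 RVN × 0.81779 = 1.6622703654731165952 HVN
1.6622703654731165952 HVN × 2.0935 = 3.4799630101179695920512 PRZ

3.4800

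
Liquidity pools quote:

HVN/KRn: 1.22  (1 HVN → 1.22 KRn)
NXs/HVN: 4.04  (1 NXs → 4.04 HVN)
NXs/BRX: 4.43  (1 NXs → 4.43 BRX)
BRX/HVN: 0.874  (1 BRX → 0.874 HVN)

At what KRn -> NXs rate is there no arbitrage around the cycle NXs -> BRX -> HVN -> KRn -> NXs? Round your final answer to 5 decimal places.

Known legs of the cycle: 4.43 × 0.874 × 1.22 = 4.7236204
For no arbitrage the full-cycle product must be 1, so the missing rate is 1 / 4.7236204 ≈ 0.2117020.

0.21170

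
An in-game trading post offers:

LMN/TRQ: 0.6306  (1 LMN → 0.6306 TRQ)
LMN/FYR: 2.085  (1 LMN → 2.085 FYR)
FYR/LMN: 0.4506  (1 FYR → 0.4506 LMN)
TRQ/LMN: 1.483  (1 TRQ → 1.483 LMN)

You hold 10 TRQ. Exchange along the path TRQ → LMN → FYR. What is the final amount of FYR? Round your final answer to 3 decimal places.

10 TRQ × 1.483 = 14.83 LMN
14.83 LMN × 2.085 = 30.92055 FYR

30.921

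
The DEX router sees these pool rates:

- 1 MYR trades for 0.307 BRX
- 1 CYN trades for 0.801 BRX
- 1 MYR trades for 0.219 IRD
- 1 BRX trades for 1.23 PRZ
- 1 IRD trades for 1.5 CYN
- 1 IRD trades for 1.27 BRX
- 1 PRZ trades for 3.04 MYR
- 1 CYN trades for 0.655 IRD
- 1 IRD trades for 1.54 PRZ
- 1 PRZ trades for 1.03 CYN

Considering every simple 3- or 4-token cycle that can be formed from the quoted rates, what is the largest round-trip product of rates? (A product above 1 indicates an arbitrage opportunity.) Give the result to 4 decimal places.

PRZ→MYR→BRX→PRZ: 3.04 × 0.307 × 1.23 = 1.14793
IRD→BRX→PRZ→CYN→IRD: 1.27 × 1.23 × 1.03 × 0.655 = 1.05387
IRD→BRX→PRZ→MYR→IRD: 1.27 × 1.23 × 3.04 × 0.219 = 1.03998
IRD→PRZ→CYN→IRD: 1.54 × 1.03 × 0.655 = 1.03896
IRD→PRZ→MYR→IRD: 1.54 × 3.04 × 0.219 = 1.02527
PRZ→CYN→BRX→PRZ: 1.03 × 0.801 × 1.23 = 1.01479
Maximum is PRZ→MYR→BRX→PRZ at 1.1479; arbitrage exists.

1.1479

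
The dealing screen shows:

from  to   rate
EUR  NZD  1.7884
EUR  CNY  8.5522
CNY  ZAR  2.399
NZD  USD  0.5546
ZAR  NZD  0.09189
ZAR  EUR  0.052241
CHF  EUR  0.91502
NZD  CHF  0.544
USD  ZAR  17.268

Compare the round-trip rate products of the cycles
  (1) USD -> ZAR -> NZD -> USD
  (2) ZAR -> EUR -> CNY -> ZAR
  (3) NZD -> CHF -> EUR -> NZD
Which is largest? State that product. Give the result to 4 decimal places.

1.0718

(1) 17.268 × 0.09189 × 0.5546 = 0.88002
(2) 0.052241 × 8.5522 × 2.399 = 1.07181
(3) 0.544 × 0.91502 × 1.7884 = 0.89021
Highest is cycle (2) at 1.0718 (>1, arbitrage).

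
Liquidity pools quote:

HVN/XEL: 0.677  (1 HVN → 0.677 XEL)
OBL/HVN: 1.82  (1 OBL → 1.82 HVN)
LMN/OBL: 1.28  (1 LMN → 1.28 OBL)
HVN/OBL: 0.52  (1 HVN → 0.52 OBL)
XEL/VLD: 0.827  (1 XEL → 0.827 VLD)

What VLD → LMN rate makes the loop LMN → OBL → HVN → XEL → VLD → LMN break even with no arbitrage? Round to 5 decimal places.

Known legs of the cycle: 1.28 × 1.82 × 0.677 × 0.827 = 1.3042941184
For no arbitrage the full-cycle product must be 1, so the missing rate is 1 / 1.3042941184 ≈ 0.7666982.

0.76670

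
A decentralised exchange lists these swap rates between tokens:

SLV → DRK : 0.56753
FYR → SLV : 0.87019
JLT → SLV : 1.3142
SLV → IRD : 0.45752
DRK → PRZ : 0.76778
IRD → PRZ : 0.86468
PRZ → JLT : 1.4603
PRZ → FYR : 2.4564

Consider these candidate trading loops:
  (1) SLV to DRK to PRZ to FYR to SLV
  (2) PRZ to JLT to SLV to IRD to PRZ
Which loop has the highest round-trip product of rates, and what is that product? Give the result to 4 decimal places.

0.9314

(1) 0.56753 × 0.76778 × 2.4564 × 0.87019 = 0.93141
(2) 1.4603 × 1.3142 × 0.45752 × 0.86468 = 0.75922
Highest is cycle (1) at 0.9314 (≤1, no arbitrage).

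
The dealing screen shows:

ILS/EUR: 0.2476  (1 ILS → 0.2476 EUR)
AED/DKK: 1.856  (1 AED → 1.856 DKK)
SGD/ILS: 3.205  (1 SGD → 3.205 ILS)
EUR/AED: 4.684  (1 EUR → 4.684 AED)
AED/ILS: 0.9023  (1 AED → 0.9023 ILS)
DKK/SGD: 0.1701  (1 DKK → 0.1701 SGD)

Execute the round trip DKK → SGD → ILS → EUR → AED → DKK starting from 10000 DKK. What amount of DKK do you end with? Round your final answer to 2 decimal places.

11734.86

10000 DKK × 0.1701 = 1701 SGD
1701 SGD × 3.205 = 5451.705 ILS
5451.705 ILS × 0.2476 = 1349.842158 EUR
1349.842158 EUR × 4.684 = 6322.660668072 AED
6322.660668072 AED × 1.856 = 11734.858199941632 DKK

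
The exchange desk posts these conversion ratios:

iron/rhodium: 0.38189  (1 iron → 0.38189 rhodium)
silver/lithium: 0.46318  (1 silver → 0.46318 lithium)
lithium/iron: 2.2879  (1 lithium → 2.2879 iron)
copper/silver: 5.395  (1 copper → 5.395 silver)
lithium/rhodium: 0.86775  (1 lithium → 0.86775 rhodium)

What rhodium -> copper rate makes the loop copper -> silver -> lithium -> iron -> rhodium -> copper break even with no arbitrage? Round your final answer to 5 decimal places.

0.45802

Known legs of the cycle: 5.395 × 0.46318 × 2.2879 × 0.38189 = 2.1833158721787491
For no arbitrage the full-cycle product must be 1, so the missing rate is 1 / 2.1833158721787491 ≈ 0.4580189.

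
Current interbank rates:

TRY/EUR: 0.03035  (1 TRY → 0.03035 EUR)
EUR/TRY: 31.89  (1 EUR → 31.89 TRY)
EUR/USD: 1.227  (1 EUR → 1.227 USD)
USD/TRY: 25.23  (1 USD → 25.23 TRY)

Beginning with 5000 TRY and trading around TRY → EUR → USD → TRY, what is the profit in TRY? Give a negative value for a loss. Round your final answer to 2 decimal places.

-302.24

5000 TRY × 0.03035 = 151.75 EUR
151.75 EUR × 1.227 = 186.19725 USD
186.19725 USD × 25.23 = 4697.7566175 TRY
Net change: 4697.7566175 − 5000 = -302.2433825 TRY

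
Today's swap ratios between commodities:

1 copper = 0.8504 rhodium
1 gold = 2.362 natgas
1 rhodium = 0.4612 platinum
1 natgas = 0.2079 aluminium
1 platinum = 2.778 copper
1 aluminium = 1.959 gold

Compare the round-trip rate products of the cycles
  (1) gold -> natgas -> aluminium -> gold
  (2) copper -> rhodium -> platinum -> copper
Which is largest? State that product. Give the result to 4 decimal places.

1.0895

(1) 2.362 × 0.2079 × 1.959 = 0.96199
(2) 0.8504 × 0.4612 × 2.778 = 1.08954
Highest is cycle (2) at 1.0895 (>1, arbitrage).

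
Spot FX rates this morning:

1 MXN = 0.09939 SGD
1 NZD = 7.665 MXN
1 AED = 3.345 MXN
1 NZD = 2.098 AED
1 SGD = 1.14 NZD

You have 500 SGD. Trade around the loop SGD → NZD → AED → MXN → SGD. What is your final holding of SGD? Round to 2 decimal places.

500 SGD × 1.14 = 570 NZD
570 NZD × 2.098 = 1195.86 AED
1195.86 AED × 3.345 = 4000.1517 MXN
4000.1517 MXN × 0.09939 = 397.575077463 SGD

397.58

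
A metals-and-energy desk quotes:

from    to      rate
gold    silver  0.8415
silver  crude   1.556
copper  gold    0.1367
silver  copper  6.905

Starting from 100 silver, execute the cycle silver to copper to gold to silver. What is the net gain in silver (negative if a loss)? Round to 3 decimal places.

-20.570

100 silver × 6.905 = 690.5 copper
690.5 copper × 0.1367 = 94.39135 gold
94.39135 gold × 0.8415 = 79.430321025 silver
Net change: 79.430321025 − 100 = -20.569678975 silver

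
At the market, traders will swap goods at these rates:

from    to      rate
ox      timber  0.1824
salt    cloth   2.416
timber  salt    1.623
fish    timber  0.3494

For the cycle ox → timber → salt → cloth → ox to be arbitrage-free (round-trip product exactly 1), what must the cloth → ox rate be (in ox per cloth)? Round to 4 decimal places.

Known legs of the cycle: 0.1824 × 1.623 × 2.416 = 0.7152210432
For no arbitrage the full-cycle product must be 1, so the missing rate is 1 / 0.7152210432 ≈ 1.398169.

1.3982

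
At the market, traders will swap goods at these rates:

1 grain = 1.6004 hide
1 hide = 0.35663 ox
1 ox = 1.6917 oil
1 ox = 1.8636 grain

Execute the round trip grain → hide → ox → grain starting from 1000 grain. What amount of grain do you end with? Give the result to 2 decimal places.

1063.65

1000 grain × 1.6004 = 1600.4 hide
1600.4 hide × 0.35663 = 570.750652 ox
570.750652 ox × 1.8636 = 1063.6509150672 grain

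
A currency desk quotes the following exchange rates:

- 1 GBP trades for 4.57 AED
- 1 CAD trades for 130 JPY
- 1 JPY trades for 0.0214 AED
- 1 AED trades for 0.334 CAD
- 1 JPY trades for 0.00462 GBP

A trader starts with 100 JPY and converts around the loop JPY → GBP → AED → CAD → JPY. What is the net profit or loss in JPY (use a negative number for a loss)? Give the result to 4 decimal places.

-8.3256

100 JPY × 0.00462 = 0.462 GBP
0.462 GBP × 4.57 = 2.11134 AED
2.11134 AED × 0.334 = 0.70518756 CAD
0.70518756 CAD × 130 = 91.6743828 JPY
Net change: 91.6743828 − 100 = -8.3256172 JPY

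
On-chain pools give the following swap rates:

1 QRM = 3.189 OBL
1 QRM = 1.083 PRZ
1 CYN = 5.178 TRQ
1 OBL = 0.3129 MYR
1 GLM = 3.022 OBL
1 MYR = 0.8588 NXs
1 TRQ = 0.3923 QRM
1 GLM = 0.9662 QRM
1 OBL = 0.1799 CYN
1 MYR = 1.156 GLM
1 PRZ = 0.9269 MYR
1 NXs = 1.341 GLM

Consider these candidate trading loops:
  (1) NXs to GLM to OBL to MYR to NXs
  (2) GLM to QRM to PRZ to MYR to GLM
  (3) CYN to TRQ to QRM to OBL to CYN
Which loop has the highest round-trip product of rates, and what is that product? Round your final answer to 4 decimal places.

1.1654

(1) 1.341 × 3.022 × 0.3129 × 0.8588 = 1.08898
(2) 0.9662 × 1.083 × 0.9269 × 1.156 = 1.12121
(3) 5.178 × 0.3923 × 3.189 × 0.1799 = 1.16538
Highest is cycle (3) at 1.1654 (>1, arbitrage).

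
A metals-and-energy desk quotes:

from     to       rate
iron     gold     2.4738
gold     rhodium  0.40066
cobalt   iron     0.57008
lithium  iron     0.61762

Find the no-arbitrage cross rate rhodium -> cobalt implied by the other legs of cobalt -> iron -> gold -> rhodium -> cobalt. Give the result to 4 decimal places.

1.7698

Known legs of the cycle: 0.57008 × 2.4738 × 0.40066 = 0.56503633577664
For no arbitrage the full-cycle product must be 1, so the missing rate is 1 / 0.56503633577664 ≈ 1.769798.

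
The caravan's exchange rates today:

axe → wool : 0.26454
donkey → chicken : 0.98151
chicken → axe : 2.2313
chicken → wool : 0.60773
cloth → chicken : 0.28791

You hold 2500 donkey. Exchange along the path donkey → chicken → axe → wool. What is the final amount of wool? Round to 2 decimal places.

1448.39

2500 donkey × 0.98151 = 2453.775 chicken
2453.775 chicken × 2.2313 = 5475.1081575 axe
5475.1081575 axe × 0.26454 = 1448.38511198505 wool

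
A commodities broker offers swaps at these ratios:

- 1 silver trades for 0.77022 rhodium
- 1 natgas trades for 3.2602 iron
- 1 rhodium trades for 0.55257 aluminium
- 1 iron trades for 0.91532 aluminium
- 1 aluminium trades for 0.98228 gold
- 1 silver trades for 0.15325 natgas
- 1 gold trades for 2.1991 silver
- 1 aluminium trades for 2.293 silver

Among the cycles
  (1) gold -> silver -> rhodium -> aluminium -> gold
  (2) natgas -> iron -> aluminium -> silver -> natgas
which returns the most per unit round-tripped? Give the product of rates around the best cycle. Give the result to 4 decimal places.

(1) 2.1991 × 0.77022 × 0.55257 × 0.98228 = 0.91935
(2) 3.2602 × 0.91532 × 2.293 × 0.15325 = 1.04863
Highest is cycle (2) at 1.0486 (>1, arbitrage).

1.0486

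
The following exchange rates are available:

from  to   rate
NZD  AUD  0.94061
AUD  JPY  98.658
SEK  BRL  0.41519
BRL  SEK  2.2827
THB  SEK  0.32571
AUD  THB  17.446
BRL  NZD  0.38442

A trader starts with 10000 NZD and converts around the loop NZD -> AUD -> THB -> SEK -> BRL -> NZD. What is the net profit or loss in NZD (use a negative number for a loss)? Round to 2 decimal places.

-1469.21

10000 NZD × 0.94061 = 9406.1 AUD
9406.1 AUD × 17.446 = 164098.8206 THB
164098.8206 THB × 0.32571 = 53448.626857626 SEK
53448.626857626 SEK × 0.41519 = 22191.33538501773894 BRL
22191.33538501773894 BRL × 0.38442 = 8530.7931487085192033148 NZD
Net change: 8530.7931487085192033148 − 10000 = -1469.2068512914807966852 NZD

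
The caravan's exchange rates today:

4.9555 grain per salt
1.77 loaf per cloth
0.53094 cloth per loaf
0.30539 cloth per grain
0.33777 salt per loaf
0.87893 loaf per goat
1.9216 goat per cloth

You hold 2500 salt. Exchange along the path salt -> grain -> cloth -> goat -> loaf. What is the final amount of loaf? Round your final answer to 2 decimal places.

2500 salt × 4.9555 = 12388.75 grain
12388.75 grain × 0.30539 = 3783.4003625 cloth
3783.4003625 cloth × 1.9216 = 7270.18213658 goat
7270.18213658 goat × 0.87893 = 6389.9811853042594 loaf

6389.98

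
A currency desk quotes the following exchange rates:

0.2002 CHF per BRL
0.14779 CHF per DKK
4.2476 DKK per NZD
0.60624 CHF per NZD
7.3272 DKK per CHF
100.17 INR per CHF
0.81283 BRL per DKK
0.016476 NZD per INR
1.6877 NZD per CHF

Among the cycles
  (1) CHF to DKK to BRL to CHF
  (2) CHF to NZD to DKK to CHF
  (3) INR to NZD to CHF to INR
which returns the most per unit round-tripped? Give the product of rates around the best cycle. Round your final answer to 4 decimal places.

1.1923

(1) 7.3272 × 0.81283 × 0.2002 = 1.19234
(2) 1.6877 × 4.2476 × 0.14779 = 1.05946
(3) 0.016476 × 0.60624 × 100.17 = 1.00054
Highest is cycle (1) at 1.1923 (>1, arbitrage).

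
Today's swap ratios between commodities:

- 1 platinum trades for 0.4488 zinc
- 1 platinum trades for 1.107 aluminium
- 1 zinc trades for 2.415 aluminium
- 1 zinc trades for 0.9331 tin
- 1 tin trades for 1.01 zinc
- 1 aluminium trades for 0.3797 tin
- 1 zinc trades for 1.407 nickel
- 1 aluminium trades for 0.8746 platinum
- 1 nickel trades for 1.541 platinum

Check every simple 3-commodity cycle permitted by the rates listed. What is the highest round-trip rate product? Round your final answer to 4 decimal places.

0.9731

zinc→nickel→platinum→zinc: 1.407 × 1.541 × 0.4488 = 0.97308
zinc→aluminium→platinum→zinc: 2.415 × 0.8746 × 0.4488 = 0.94794
zinc→aluminium→tin→zinc: 2.415 × 0.3797 × 1.01 = 0.92615
Maximum is zinc→nickel→platinum→zinc at 0.9731; no arbitrage — every cycle loses value.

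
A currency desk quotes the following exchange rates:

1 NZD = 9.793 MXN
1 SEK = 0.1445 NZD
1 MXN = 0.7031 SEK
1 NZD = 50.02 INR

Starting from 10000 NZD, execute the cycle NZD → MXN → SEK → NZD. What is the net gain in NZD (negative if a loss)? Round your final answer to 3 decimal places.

-50.513

10000 NZD × 9.793 = 97930 MXN
97930 MXN × 0.7031 = 68854.583 SEK
68854.583 SEK × 0.1445 = 9949.4872435 NZD
Net change: 9949.4872435 − 10000 = -50.5127565 NZD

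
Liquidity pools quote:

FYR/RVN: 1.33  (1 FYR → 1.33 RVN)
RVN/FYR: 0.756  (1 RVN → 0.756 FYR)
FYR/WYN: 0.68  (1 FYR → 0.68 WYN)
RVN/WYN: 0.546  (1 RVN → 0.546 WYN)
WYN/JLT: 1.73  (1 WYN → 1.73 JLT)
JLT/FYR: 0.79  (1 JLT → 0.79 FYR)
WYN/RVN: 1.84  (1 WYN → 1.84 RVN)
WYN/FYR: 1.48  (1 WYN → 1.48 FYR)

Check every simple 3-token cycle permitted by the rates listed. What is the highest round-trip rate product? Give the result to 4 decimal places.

1.0747

WYN→FYR→RVN→WYN: 1.48 × 1.33 × 0.546 = 1.07475
WYN→RVN→FYR→WYN: 1.84 × 0.756 × 0.68 = 0.94591
WYN→JLT→FYR→WYN: 1.73 × 0.79 × 0.68 = 0.92936
Maximum is WYN→FYR→RVN→WYN at 1.0747; arbitrage exists.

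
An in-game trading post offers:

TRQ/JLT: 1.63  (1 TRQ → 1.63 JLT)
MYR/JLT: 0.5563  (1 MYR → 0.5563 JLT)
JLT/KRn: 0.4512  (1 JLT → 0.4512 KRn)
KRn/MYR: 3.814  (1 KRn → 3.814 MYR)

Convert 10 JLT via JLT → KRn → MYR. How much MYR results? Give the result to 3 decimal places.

10 JLT × 0.4512 = 4.512 KRn
4.512 KRn × 3.814 = 17.208768 MYR

17.209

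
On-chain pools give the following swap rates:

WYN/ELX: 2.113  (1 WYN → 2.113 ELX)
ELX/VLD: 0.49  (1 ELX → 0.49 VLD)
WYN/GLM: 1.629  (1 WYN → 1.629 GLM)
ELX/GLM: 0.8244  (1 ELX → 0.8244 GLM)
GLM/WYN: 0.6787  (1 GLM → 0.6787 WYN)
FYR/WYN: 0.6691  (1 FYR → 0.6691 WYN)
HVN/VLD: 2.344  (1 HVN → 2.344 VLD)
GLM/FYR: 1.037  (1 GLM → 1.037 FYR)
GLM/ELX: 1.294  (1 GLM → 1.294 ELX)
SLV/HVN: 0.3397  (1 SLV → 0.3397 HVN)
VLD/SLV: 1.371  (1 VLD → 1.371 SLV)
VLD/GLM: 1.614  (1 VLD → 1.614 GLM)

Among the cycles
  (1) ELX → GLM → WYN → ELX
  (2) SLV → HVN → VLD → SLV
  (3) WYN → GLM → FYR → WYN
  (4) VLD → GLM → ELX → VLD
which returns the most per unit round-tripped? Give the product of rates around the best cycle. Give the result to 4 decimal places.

(1) 0.8244 × 0.6787 × 2.113 = 1.18227
(2) 0.3397 × 2.344 × 1.371 = 1.09167
(3) 1.629 × 1.037 × 0.6691 = 1.13029
(4) 1.614 × 1.294 × 0.49 = 1.02337
Highest is cycle (1) at 1.1823 (>1, arbitrage).

1.1823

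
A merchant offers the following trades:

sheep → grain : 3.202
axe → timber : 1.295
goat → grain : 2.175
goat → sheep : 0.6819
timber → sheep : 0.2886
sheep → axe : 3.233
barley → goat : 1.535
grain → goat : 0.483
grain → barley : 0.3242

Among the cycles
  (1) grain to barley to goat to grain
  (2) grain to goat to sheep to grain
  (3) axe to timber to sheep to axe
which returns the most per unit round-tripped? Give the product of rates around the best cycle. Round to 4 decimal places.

(1) 0.3242 × 1.535 × 2.175 = 1.08238
(2) 0.483 × 0.6819 × 3.202 = 1.05460
(3) 1.295 × 0.2886 × 3.233 = 1.20829
Highest is cycle (3) at 1.2083 (>1, arbitrage).

1.2083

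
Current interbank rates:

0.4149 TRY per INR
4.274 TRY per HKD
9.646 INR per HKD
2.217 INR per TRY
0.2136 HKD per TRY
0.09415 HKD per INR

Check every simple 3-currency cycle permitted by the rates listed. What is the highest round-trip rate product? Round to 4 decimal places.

HKD→TRY→INR→HKD: 4.274 × 2.217 × 0.09415 = 0.89211
HKD→INR→TRY→HKD: 9.646 × 0.4149 × 0.2136 = 0.85485
Maximum is HKD→TRY→INR→HKD at 0.8921; no arbitrage — every cycle loses value.

0.8921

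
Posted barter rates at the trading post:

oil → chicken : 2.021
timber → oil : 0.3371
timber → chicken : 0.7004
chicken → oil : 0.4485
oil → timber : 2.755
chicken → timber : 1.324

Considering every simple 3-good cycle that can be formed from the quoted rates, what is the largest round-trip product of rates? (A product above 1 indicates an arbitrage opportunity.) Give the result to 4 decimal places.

0.9020

timber→oil→chicken→timber: 0.3371 × 2.021 × 1.324 = 0.90201
timber→chicken→oil→timber: 0.7004 × 0.4485 × 2.755 = 0.86543
Maximum is timber→oil→chicken→timber at 0.9020; no arbitrage — every cycle loses value.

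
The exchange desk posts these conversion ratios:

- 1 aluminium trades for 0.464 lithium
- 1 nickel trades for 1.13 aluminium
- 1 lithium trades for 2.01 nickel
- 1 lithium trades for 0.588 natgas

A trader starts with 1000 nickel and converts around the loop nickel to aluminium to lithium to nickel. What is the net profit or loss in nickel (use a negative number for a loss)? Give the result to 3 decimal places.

53.883

1000 nickel × 1.13 = 1130 aluminium
1130 aluminium × 0.464 = 524.32 lithium
524.32 lithium × 2.01 = 1053.8832 nickel
Net change: 1053.8832 − 1000 = 53.8832 nickel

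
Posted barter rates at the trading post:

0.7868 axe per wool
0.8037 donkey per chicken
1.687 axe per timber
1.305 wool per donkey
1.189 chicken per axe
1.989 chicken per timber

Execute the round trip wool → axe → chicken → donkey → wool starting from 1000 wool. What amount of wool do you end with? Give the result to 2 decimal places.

1000 wool × 0.7868 = 786.8 axe
786.8 axe × 1.189 = 935.5052 chicken
935.5052 chicken × 0.8037 = 751.86552924 donkey
751.86552924 donkey × 1.305 = 981.1845156582 wool

981.18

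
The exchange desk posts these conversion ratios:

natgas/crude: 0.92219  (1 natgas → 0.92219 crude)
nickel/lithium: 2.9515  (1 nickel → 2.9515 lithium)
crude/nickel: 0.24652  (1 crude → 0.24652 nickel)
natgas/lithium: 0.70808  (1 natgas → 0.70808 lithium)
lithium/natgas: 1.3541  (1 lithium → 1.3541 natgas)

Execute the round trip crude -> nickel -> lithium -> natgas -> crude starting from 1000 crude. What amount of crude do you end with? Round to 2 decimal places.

908.59

1000 crude × 0.24652 = 246.52 nickel
246.52 nickel × 2.9515 = 727.60378 lithium
727.60378 lithium × 1.3541 = 985.248278498 natgas
985.248278498 natgas × 0.92219 = 908.58610994807062 crude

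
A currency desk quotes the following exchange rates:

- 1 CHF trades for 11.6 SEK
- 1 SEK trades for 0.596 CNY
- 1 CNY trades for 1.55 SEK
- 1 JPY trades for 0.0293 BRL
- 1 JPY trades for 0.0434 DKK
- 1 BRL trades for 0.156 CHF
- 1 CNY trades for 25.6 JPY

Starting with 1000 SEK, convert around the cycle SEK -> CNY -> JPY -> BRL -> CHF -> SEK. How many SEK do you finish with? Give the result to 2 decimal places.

1000 SEK × 0.596 = 596 CNY
596 CNY × 25.6 = 15257.6 JPY
15257.6 JPY × 0.0293 = 447.04768 BRL
447.04768 BRL × 0.156 = 69.73943808 CHF
69.73943808 CHF × 11.6 = 808.977481728 SEK

808.98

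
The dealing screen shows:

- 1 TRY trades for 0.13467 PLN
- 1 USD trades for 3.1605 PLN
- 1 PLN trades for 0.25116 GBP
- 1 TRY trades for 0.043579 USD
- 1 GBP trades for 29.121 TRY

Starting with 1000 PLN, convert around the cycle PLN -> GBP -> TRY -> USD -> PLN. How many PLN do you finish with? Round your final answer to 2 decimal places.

1007.37

1000 PLN × 0.25116 = 251.16 GBP
251.16 GBP × 29.121 = 7314.03036 TRY
7314.03036 TRY × 0.043579 = 318.73812905844 USD
318.73812905844 USD × 3.1605 = 1007.37185688919962 PLN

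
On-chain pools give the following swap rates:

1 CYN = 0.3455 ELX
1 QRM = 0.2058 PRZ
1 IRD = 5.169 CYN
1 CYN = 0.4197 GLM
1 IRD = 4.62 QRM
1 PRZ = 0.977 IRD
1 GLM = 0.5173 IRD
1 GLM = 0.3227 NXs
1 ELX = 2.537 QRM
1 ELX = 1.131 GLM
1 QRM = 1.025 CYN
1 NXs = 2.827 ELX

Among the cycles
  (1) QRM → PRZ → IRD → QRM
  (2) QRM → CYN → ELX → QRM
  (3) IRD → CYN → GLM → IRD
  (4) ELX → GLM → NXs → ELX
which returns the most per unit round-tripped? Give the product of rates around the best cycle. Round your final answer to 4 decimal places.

1.1222

(1) 0.2058 × 0.977 × 4.62 = 0.92893
(2) 1.025 × 0.3455 × 2.537 = 0.89845
(3) 5.169 × 0.4197 × 0.5173 = 1.12225
(4) 1.131 × 0.3227 × 2.827 = 1.03178
Highest is cycle (3) at 1.1222 (>1, arbitrage).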